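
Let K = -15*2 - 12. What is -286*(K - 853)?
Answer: 255970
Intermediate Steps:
K = -42 (K = -30 - 12 = -42)
-286*(K - 853) = -286*(-42 - 853) = -286*(-895) = 255970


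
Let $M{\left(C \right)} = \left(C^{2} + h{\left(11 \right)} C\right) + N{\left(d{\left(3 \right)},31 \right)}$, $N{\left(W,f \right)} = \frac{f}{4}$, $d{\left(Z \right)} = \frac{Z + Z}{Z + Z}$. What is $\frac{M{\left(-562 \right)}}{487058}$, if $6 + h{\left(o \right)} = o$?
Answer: $\frac{1252167}{1948232} \approx 0.64272$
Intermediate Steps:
$h{\left(o \right)} = -6 + o$
$d{\left(Z \right)} = 1$ ($d{\left(Z \right)} = \frac{2 Z}{2 Z} = 2 Z \frac{1}{2 Z} = 1$)
$N{\left(W,f \right)} = \frac{f}{4}$ ($N{\left(W,f \right)} = f \frac{1}{4} = \frac{f}{4}$)
$M{\left(C \right)} = \frac{31}{4} + C^{2} + 5 C$ ($M{\left(C \right)} = \left(C^{2} + \left(-6 + 11\right) C\right) + \frac{1}{4} \cdot 31 = \left(C^{2} + 5 C\right) + \frac{31}{4} = \frac{31}{4} + C^{2} + 5 C$)
$\frac{M{\left(-562 \right)}}{487058} = \frac{\frac{31}{4} + \left(-562\right)^{2} + 5 \left(-562\right)}{487058} = \left(\frac{31}{4} + 315844 - 2810\right) \frac{1}{487058} = \frac{1252167}{4} \cdot \frac{1}{487058} = \frac{1252167}{1948232}$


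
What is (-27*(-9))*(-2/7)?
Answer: -486/7 ≈ -69.429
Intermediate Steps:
(-27*(-9))*(-2/7) = 243*(-2*⅐) = 243*(-2/7) = -486/7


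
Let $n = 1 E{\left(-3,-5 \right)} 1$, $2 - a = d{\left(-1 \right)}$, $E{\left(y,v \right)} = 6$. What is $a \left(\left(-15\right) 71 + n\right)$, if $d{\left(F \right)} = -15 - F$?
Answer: $-16944$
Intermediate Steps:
$a = 16$ ($a = 2 - \left(-15 - -1\right) = 2 - \left(-15 + 1\right) = 2 - -14 = 2 + 14 = 16$)
$n = 6$ ($n = 1 \cdot 6 \cdot 1 = 6 \cdot 1 = 6$)
$a \left(\left(-15\right) 71 + n\right) = 16 \left(\left(-15\right) 71 + 6\right) = 16 \left(-1065 + 6\right) = 16 \left(-1059\right) = -16944$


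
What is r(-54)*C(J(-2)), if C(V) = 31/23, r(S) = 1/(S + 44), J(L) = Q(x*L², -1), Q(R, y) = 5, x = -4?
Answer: -31/230 ≈ -0.13478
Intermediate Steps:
J(L) = 5
r(S) = 1/(44 + S)
C(V) = 31/23 (C(V) = 31*(1/23) = 31/23)
r(-54)*C(J(-2)) = (31/23)/(44 - 54) = (31/23)/(-10) = -⅒*31/23 = -31/230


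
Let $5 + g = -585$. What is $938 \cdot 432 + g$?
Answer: $404626$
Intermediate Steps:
$g = -590$ ($g = -5 - 585 = -590$)
$938 \cdot 432 + g = 938 \cdot 432 - 590 = 405216 - 590 = 404626$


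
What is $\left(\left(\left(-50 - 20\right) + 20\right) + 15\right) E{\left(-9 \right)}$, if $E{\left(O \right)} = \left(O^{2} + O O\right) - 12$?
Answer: $-5250$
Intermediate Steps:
$E{\left(O \right)} = -12 + 2 O^{2}$ ($E{\left(O \right)} = \left(O^{2} + O^{2}\right) - 12 = 2 O^{2} - 12 = -12 + 2 O^{2}$)
$\left(\left(\left(-50 - 20\right) + 20\right) + 15\right) E{\left(-9 \right)} = \left(\left(\left(-50 - 20\right) + 20\right) + 15\right) \left(-12 + 2 \left(-9\right)^{2}\right) = \left(\left(-70 + 20\right) + 15\right) \left(-12 + 2 \cdot 81\right) = \left(-50 + 15\right) \left(-12 + 162\right) = \left(-35\right) 150 = -5250$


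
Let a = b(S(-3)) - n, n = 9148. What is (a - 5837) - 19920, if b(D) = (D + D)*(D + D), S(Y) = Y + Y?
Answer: -34761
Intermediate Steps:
S(Y) = 2*Y
b(D) = 4*D² (b(D) = (2*D)*(2*D) = 4*D²)
a = -9004 (a = 4*(2*(-3))² - 1*9148 = 4*(-6)² - 9148 = 4*36 - 9148 = 144 - 9148 = -9004)
(a - 5837) - 19920 = (-9004 - 5837) - 19920 = -14841 - 19920 = -34761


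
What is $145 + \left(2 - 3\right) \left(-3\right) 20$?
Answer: $205$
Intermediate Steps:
$145 + \left(2 - 3\right) \left(-3\right) 20 = 145 + \left(-1\right) \left(-3\right) 20 = 145 + 3 \cdot 20 = 145 + 60 = 205$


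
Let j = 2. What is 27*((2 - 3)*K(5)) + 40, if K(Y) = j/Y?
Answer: 146/5 ≈ 29.200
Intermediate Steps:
K(Y) = 2/Y
27*((2 - 3)*K(5)) + 40 = 27*((2 - 3)*(2/5)) + 40 = 27*(-2/5) + 40 = 27*(-1*⅖) + 40 = 27*(-⅖) + 40 = -54/5 + 40 = 146/5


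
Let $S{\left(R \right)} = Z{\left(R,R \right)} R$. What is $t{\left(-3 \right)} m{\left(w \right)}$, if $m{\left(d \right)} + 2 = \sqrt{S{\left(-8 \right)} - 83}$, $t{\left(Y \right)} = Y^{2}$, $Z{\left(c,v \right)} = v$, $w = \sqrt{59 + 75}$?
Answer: $-18 + 9 i \sqrt{19} \approx -18.0 + 39.23 i$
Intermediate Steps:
$w = \sqrt{134} \approx 11.576$
$S{\left(R \right)} = R^{2}$ ($S{\left(R \right)} = R R = R^{2}$)
$m{\left(d \right)} = -2 + i \sqrt{19}$ ($m{\left(d \right)} = -2 + \sqrt{\left(-8\right)^{2} - 83} = -2 + \sqrt{64 - 83} = -2 + \sqrt{-19} = -2 + i \sqrt{19}$)
$t{\left(-3 \right)} m{\left(w \right)} = \left(-3\right)^{2} \left(-2 + i \sqrt{19}\right) = 9 \left(-2 + i \sqrt{19}\right) = -18 + 9 i \sqrt{19}$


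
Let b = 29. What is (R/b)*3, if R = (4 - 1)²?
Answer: 27/29 ≈ 0.93103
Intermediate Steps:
R = 9 (R = 3² = 9)
(R/b)*3 = (9/29)*3 = 27/29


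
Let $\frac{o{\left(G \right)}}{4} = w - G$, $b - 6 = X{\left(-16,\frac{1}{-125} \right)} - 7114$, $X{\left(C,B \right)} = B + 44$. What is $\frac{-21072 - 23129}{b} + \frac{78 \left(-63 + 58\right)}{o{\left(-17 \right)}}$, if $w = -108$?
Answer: $\frac{12942395}{1766002} \approx 7.3286$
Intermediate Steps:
$X{\left(C,B \right)} = 44 + B$
$b = - \frac{883001}{125}$ ($b = 6 + \left(\left(44 + \frac{1}{-125}\right) - 7114\right) = 6 + \left(\left(44 - \frac{1}{125}\right) - 7114\right) = 6 + \left(\frac{5499}{125} - 7114\right) = 6 - \frac{883751}{125} = - \frac{883001}{125} \approx -7064.0$)
$o{\left(G \right)} = -432 - 4 G$ ($o{\left(G \right)} = 4 \left(-108 - G\right) = -432 - 4 G$)
$\frac{-21072 - 23129}{b} + \frac{78 \left(-63 + 58\right)}{o{\left(-17 \right)}} = \frac{-21072 - 23129}{- \frac{883001}{125}} + \frac{78 \left(-63 + 58\right)}{-432 - -68} = \left(-44201\right) \left(- \frac{125}{883001}\right) + \frac{78 \left(-5\right)}{-432 + 68} = \frac{5525125}{883001} - \frac{390}{-364} = \frac{5525125}{883001} - - \frac{15}{14} = \frac{5525125}{883001} + \frac{15}{14} = \frac{12942395}{1766002}$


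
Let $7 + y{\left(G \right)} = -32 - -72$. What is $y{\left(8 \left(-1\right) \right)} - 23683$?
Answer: $-23650$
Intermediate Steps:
$y{\left(G \right)} = 33$ ($y{\left(G \right)} = -7 - -40 = -7 + \left(-32 + 72\right) = -7 + 40 = 33$)
$y{\left(8 \left(-1\right) \right)} - 23683 = 33 - 23683 = -23650$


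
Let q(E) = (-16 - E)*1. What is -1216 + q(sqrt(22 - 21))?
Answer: -1233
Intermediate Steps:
q(E) = -16 - E
-1216 + q(sqrt(22 - 21)) = -1216 + (-16 - sqrt(22 - 21)) = -1216 + (-16 - sqrt(1)) = -1216 + (-16 - 1*1) = -1216 + (-16 - 1) = -1216 - 17 = -1233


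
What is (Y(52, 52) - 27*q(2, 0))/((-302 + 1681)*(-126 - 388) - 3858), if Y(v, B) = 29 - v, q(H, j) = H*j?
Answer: 23/712664 ≈ 3.2273e-5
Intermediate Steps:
(Y(52, 52) - 27*q(2, 0))/((-302 + 1681)*(-126 - 388) - 3858) = ((29 - 1*52) - 54*0)/((-302 + 1681)*(-126 - 388) - 3858) = ((29 - 52) - 27*0)/(1379*(-514) - 3858) = (-23 + 0)/(-708806 - 3858) = -23/(-712664) = -23*(-1/712664) = 23/712664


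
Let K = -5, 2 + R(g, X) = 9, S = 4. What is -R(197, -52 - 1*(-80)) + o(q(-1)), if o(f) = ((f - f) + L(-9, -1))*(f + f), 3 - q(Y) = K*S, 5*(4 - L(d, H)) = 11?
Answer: 379/5 ≈ 75.800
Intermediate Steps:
R(g, X) = 7 (R(g, X) = -2 + 9 = 7)
L(d, H) = 9/5 (L(d, H) = 4 - ⅕*11 = 4 - 11/5 = 9/5)
q(Y) = 23 (q(Y) = 3 - (-5)*4 = 3 - 1*(-20) = 3 + 20 = 23)
o(f) = 18*f/5 (o(f) = ((f - f) + 9/5)*(f + f) = (0 + 9/5)*(2*f) = 9*(2*f)/5 = 18*f/5)
-R(197, -52 - 1*(-80)) + o(q(-1)) = -1*7 + (18/5)*23 = -7 + 414/5 = 379/5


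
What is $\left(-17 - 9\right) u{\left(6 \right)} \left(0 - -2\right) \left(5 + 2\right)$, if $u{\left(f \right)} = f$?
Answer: $-2184$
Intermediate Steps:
$\left(-17 - 9\right) u{\left(6 \right)} \left(0 - -2\right) \left(5 + 2\right) = \left(-17 - 9\right) 6 \left(0 - -2\right) \left(5 + 2\right) = \left(-17 - 9\right) 6 \left(0 + 2\right) 7 = \left(-26\right) 6 \cdot 2 \cdot 7 = \left(-156\right) 14 = -2184$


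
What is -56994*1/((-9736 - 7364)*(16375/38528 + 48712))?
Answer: 182988736/2674429043175 ≈ 6.8422e-5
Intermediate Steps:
-56994*1/((-9736 - 7364)*(16375/38528 + 48712)) = -56994*(-1/(17100*(16375*(1/38528) + 48712))) = -56994*(-1/(17100*(16375/38528 + 48712))) = -56994/((1876792311/38528)*(-17100)) = -56994/(-8023287129525/9632) = -56994*(-9632/8023287129525) = 182988736/2674429043175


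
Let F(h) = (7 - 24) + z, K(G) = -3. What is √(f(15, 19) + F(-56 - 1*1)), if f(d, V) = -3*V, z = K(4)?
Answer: I*√77 ≈ 8.775*I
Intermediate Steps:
z = -3
F(h) = -20 (F(h) = (7 - 24) - 3 = -17 - 3 = -20)
√(f(15, 19) + F(-56 - 1*1)) = √(-3*19 - 20) = √(-57 - 20) = √(-77) = I*√77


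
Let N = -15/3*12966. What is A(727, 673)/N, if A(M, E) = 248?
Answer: -124/32415 ≈ -0.0038254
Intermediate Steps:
N = -64830 (N = -15*1/3*12966 = -5*12966 = -64830)
A(727, 673)/N = 248/(-64830) = 248*(-1/64830) = -124/32415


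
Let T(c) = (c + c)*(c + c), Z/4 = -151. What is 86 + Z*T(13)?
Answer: -408218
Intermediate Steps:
Z = -604 (Z = 4*(-151) = -604)
T(c) = 4*c**2 (T(c) = (2*c)*(2*c) = 4*c**2)
86 + Z*T(13) = 86 - 2416*13**2 = 86 - 2416*169 = 86 - 604*676 = 86 - 408304 = -408218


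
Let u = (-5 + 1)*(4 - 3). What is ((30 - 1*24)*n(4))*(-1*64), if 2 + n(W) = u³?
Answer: 25344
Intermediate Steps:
u = -4 (u = -4*1 = -4)
n(W) = -66 (n(W) = -2 + (-4)³ = -2 - 64 = -66)
((30 - 1*24)*n(4))*(-1*64) = ((30 - 1*24)*(-66))*(-1*64) = ((30 - 24)*(-66))*(-64) = (6*(-66))*(-64) = -396*(-64) = 25344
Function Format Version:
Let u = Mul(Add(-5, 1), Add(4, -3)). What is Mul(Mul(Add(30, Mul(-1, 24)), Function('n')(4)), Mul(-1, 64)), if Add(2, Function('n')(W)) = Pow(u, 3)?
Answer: 25344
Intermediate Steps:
u = -4 (u = Mul(-4, 1) = -4)
Function('n')(W) = -66 (Function('n')(W) = Add(-2, Pow(-4, 3)) = Add(-2, -64) = -66)
Mul(Mul(Add(30, Mul(-1, 24)), Function('n')(4)), Mul(-1, 64)) = Mul(Mul(Add(30, Mul(-1, 24)), -66), Mul(-1, 64)) = Mul(Mul(Add(30, -24), -66), -64) = Mul(Mul(6, -66), -64) = Mul(-396, -64) = 25344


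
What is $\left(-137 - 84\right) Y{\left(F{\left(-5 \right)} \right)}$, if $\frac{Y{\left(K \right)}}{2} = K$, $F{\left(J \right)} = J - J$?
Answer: $0$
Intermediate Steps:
$F{\left(J \right)} = 0$
$Y{\left(K \right)} = 2 K$
$\left(-137 - 84\right) Y{\left(F{\left(-5 \right)} \right)} = \left(-137 - 84\right) 2 \cdot 0 = \left(-221\right) 0 = 0$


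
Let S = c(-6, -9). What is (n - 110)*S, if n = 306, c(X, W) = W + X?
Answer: -2940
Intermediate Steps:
S = -15 (S = -9 - 6 = -15)
(n - 110)*S = (306 - 110)*(-15) = 196*(-15) = -2940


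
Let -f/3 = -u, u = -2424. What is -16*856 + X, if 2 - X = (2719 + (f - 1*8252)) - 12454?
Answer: 11565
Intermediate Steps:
f = -7272 (f = -(-3)*(-2424) = -3*2424 = -7272)
X = 25261 (X = 2 - ((2719 + (-7272 - 1*8252)) - 12454) = 2 - ((2719 + (-7272 - 8252)) - 12454) = 2 - ((2719 - 15524) - 12454) = 2 - (-12805 - 12454) = 2 - 1*(-25259) = 2 + 25259 = 25261)
-16*856 + X = -16*856 + 25261 = -13696 + 25261 = 11565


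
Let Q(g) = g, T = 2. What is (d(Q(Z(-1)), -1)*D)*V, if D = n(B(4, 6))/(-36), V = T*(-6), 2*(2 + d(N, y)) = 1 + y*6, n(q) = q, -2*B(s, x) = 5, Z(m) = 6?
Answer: 15/4 ≈ 3.7500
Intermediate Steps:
B(s, x) = -5/2 (B(s, x) = -½*5 = -5/2)
d(N, y) = -3/2 + 3*y (d(N, y) = -2 + (1 + y*6)/2 = -2 + (1 + 6*y)/2 = -2 + (½ + 3*y) = -3/2 + 3*y)
V = -12 (V = 2*(-6) = -12)
D = 5/72 (D = -5/2/(-36) = -5/2*(-1/36) = 5/72 ≈ 0.069444)
(d(Q(Z(-1)), -1)*D)*V = ((-3/2 + 3*(-1))*(5/72))*(-12) = ((-3/2 - 3)*(5/72))*(-12) = -9/2*5/72*(-12) = -5/16*(-12) = 15/4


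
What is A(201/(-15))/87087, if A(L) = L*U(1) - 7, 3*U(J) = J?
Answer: -172/1306305 ≈ -0.00013167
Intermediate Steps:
U(J) = J/3
A(L) = -7 + L/3 (A(L) = L*((⅓)*1) - 7 = L*(⅓) - 7 = L/3 - 7 = -7 + L/3)
A(201/(-15))/87087 = (-7 + (201/(-15))/3)/87087 = (-7 + (201*(-1/15))/3)*(1/87087) = (-7 + (⅓)*(-67/5))*(1/87087) = (-7 - 67/15)*(1/87087) = -172/15*1/87087 = -172/1306305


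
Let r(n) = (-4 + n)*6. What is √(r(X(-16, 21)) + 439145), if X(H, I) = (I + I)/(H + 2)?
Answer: √439103 ≈ 662.65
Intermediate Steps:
X(H, I) = 2*I/(2 + H) (X(H, I) = (2*I)/(2 + H) = 2*I/(2 + H))
r(n) = -24 + 6*n
√(r(X(-16, 21)) + 439145) = √((-24 + 6*(2*21/(2 - 16))) + 439145) = √((-24 + 6*(2*21/(-14))) + 439145) = √((-24 + 6*(2*21*(-1/14))) + 439145) = √((-24 + 6*(-3)) + 439145) = √((-24 - 18) + 439145) = √(-42 + 439145) = √439103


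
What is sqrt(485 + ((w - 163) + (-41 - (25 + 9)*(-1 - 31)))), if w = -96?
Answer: sqrt(1273) ≈ 35.679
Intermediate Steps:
sqrt(485 + ((w - 163) + (-41 - (25 + 9)*(-1 - 31)))) = sqrt(485 + ((-96 - 163) + (-41 - (25 + 9)*(-1 - 31)))) = sqrt(485 + (-259 + (-41 - 34*(-32)))) = sqrt(485 + (-259 + (-41 - 1*(-1088)))) = sqrt(485 + (-259 + (-41 + 1088))) = sqrt(485 + (-259 + 1047)) = sqrt(485 + 788) = sqrt(1273)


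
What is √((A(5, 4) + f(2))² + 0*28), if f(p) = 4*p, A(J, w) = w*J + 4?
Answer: 32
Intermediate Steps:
A(J, w) = 4 + J*w (A(J, w) = J*w + 4 = 4 + J*w)
√((A(5, 4) + f(2))² + 0*28) = √(((4 + 5*4) + 4*2)² + 0*28) = √(((4 + 20) + 8)² + 0) = √((24 + 8)² + 0) = √(32² + 0) = √(1024 + 0) = √1024 = 32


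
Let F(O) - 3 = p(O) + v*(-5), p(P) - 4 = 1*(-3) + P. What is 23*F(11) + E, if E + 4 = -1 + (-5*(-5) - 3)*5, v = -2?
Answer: 680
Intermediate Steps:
p(P) = 1 + P (p(P) = 4 + (1*(-3) + P) = 4 + (-3 + P) = 1 + P)
F(O) = 14 + O (F(O) = 3 + ((1 + O) - 2*(-5)) = 3 + ((1 + O) + 10) = 3 + (11 + O) = 14 + O)
E = 105 (E = -4 + (-1 + (-5*(-5) - 3)*5) = -4 + (-1 + (25 - 3)*5) = -4 + (-1 + 22*5) = -4 + (-1 + 110) = -4 + 109 = 105)
23*F(11) + E = 23*(14 + 11) + 105 = 23*25 + 105 = 575 + 105 = 680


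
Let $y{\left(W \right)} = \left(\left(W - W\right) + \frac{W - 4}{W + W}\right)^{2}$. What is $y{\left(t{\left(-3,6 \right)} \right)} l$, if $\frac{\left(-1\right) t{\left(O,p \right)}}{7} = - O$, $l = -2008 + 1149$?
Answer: $- \frac{536875}{1764} \approx -304.35$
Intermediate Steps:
$l = -859$
$t{\left(O,p \right)} = 7 O$ ($t{\left(O,p \right)} = - 7 \left(- O\right) = 7 O$)
$y{\left(W \right)} = \frac{\left(-4 + W\right)^{2}}{4 W^{2}}$ ($y{\left(W \right)} = \left(0 + \frac{-4 + W}{2 W}\right)^{2} = \left(\frac{-4 + W}{2 W}\right)^{2} = \frac{\left(-4 + W\right)^{2}}{4 W^{2}}$)
$y{\left(t{\left(-3,6 \right)} \right)} l = \frac{\left(-4 + 7 \left(-3\right)\right)^{2}}{4 \cdot 441} \left(-859\right) = \frac{\left(-4 - 21\right)^{2}}{4 \cdot 441} \left(-859\right) = \frac{1}{4} \cdot \frac{1}{441} \left(-25\right)^{2} \left(-859\right) = \frac{1}{4} \cdot \frac{1}{441} \cdot 625 \left(-859\right) = \frac{625}{1764} \left(-859\right) = - \frac{536875}{1764}$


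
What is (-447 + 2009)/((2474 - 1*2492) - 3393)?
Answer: -1562/3411 ≈ -0.45793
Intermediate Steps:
(-447 + 2009)/((2474 - 1*2492) - 3393) = 1562/((2474 - 2492) - 3393) = 1562/(-18 - 3393) = 1562/(-3411) = 1562*(-1/3411) = -1562/3411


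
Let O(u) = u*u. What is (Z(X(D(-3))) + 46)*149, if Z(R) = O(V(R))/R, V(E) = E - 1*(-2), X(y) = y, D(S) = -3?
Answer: 20413/3 ≈ 6804.3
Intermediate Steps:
V(E) = 2 + E (V(E) = E + 2 = 2 + E)
O(u) = u²
Z(R) = (2 + R)²/R
(Z(X(D(-3))) + 46)*149 = ((2 - 3)²/(-3) + 46)*149 = (-⅓*(-1)² + 46)*149 = (-⅓*1 + 46)*149 = (-⅓ + 46)*149 = (137/3)*149 = 20413/3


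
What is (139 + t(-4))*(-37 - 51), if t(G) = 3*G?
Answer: -11176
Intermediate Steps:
(139 + t(-4))*(-37 - 51) = (139 + 3*(-4))*(-37 - 51) = (139 - 12)*(-88) = 127*(-88) = -11176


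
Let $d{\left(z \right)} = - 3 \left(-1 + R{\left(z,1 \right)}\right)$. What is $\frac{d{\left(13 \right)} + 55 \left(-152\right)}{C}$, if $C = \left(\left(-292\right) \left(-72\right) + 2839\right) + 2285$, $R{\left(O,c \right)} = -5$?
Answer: $- \frac{4171}{13074} \approx -0.31903$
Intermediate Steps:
$d{\left(z \right)} = 18$ ($d{\left(z \right)} = - 3 \left(-1 - 5\right) = \left(-3\right) \left(-6\right) = 18$)
$C = 26148$ ($C = \left(21024 + 2839\right) + 2285 = 23863 + 2285 = 26148$)
$\frac{d{\left(13 \right)} + 55 \left(-152\right)}{C} = \frac{18 + 55 \left(-152\right)}{26148} = \left(18 - 8360\right) \frac{1}{26148} = \left(-8342\right) \frac{1}{26148} = - \frac{4171}{13074}$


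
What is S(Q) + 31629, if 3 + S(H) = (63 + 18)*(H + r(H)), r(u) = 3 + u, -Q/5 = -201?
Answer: 194679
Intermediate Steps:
Q = 1005 (Q = -5*(-201) = 1005)
S(H) = 240 + 162*H (S(H) = -3 + (63 + 18)*(H + (3 + H)) = -3 + 81*(3 + 2*H) = -3 + (243 + 162*H) = 240 + 162*H)
S(Q) + 31629 = (240 + 162*1005) + 31629 = (240 + 162810) + 31629 = 163050 + 31629 = 194679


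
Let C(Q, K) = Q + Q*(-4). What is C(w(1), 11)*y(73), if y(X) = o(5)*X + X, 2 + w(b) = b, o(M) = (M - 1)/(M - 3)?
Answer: 657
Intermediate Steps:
o(M) = (-1 + M)/(-3 + M)
w(b) = -2 + b
C(Q, K) = -3*Q (C(Q, K) = Q - 4*Q = -3*Q)
y(X) = 3*X (y(X) = ((-1 + 5)/(-3 + 5))*X + X = (4/2)*X + X = ((1/2)*4)*X + X = 2*X + X = 3*X)
C(w(1), 11)*y(73) = (-3*(-2 + 1))*(3*73) = -3*(-1)*219 = 3*219 = 657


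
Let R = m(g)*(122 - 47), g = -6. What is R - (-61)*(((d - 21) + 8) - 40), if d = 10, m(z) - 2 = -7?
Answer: -2998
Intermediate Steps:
m(z) = -5 (m(z) = 2 - 7 = -5)
R = -375 (R = -5*(122 - 47) = -5*75 = -375)
R - (-61)*(((d - 21) + 8) - 40) = -375 - (-61)*(((10 - 21) + 8) - 40) = -375 - (-61)*((-11 + 8) - 40) = -375 - (-61)*(-3 - 40) = -375 - (-61)*(-43) = -375 - 1*2623 = -375 - 2623 = -2998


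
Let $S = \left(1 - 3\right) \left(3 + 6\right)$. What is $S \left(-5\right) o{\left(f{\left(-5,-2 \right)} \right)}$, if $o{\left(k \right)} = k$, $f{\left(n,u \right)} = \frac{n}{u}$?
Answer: $225$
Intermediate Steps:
$S = -18$ ($S = \left(-2\right) 9 = -18$)
$S \left(-5\right) o{\left(f{\left(-5,-2 \right)} \right)} = \left(-18\right) \left(-5\right) \left(- \frac{5}{-2}\right) = 90 \left(\left(-5\right) \left(- \frac{1}{2}\right)\right) = 90 \cdot \frac{5}{2} = 225$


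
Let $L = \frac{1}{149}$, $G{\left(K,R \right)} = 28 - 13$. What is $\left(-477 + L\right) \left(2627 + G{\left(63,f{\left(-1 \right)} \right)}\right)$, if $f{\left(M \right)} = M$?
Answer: $- \frac{187772224}{149} \approx -1.2602 \cdot 10^{6}$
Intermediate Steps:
$G{\left(K,R \right)} = 15$ ($G{\left(K,R \right)} = 28 - 13 = 15$)
$L = \frac{1}{149} \approx 0.0067114$
$\left(-477 + L\right) \left(2627 + G{\left(63,f{\left(-1 \right)} \right)}\right) = \left(-477 + \frac{1}{149}\right) \left(2627 + 15\right) = \left(- \frac{71072}{149}\right) 2642 = - \frac{187772224}{149}$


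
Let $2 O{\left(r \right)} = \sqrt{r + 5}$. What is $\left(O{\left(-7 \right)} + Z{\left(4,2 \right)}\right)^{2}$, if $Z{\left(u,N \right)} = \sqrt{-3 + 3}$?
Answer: $- \frac{1}{2} \approx -0.5$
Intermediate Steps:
$Z{\left(u,N \right)} = 0$ ($Z{\left(u,N \right)} = \sqrt{0} = 0$)
$O{\left(r \right)} = \frac{\sqrt{5 + r}}{2}$ ($O{\left(r \right)} = \frac{\sqrt{r + 5}}{2} = \frac{\sqrt{5 + r}}{2}$)
$\left(O{\left(-7 \right)} + Z{\left(4,2 \right)}\right)^{2} = \left(\frac{\sqrt{5 - 7}}{2} + 0\right)^{2} = \left(\frac{\sqrt{-2}}{2} + 0\right)^{2} = \left(\frac{i \sqrt{2}}{2} + 0\right)^{2} = \left(\frac{i \sqrt{2}}{2}\right)^{2} = - \frac{1}{2}$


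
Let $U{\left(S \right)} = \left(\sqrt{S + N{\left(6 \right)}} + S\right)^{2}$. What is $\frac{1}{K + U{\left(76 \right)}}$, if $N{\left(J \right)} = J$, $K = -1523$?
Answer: $\frac{4335}{16897697} - \frac{152 \sqrt{82}}{16897697} \approx 0.00017509$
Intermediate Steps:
$U{\left(S \right)} = \left(S + \sqrt{6 + S}\right)^{2}$ ($U{\left(S \right)} = \left(\sqrt{S + 6} + S\right)^{2} = \left(\sqrt{6 + S} + S\right)^{2} = \left(S + \sqrt{6 + S}\right)^{2}$)
$\frac{1}{K + U{\left(76 \right)}} = \frac{1}{-1523 + \left(76 + \sqrt{6 + 76}\right)^{2}} = \frac{1}{-1523 + \left(76 + \sqrt{82}\right)^{2}}$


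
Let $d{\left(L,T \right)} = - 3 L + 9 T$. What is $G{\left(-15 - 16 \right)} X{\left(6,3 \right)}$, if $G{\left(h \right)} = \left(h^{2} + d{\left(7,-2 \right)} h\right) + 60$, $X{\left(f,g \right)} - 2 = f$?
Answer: $17840$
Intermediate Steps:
$X{\left(f,g \right)} = 2 + f$
$G{\left(h \right)} = 60 + h^{2} - 39 h$ ($G{\left(h \right)} = \left(h^{2} + \left(\left(-3\right) 7 + 9 \left(-2\right)\right) h\right) + 60 = \left(h^{2} + \left(-21 - 18\right) h\right) + 60 = \left(h^{2} - 39 h\right) + 60 = 60 + h^{2} - 39 h$)
$G{\left(-15 - 16 \right)} X{\left(6,3 \right)} = \left(60 + \left(-15 - 16\right)^{2} - 39 \left(-15 - 16\right)\right) \left(2 + 6\right) = \left(60 + \left(-15 - 16\right)^{2} - 39 \left(-15 - 16\right)\right) 8 = \left(60 + \left(-31\right)^{2} - -1209\right) 8 = \left(60 + 961 + 1209\right) 8 = 2230 \cdot 8 = 17840$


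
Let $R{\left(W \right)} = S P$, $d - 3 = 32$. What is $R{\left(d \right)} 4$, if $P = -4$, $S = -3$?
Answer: $48$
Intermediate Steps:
$d = 35$ ($d = 3 + 32 = 35$)
$R{\left(W \right)} = 12$ ($R{\left(W \right)} = \left(-3\right) \left(-4\right) = 12$)
$R{\left(d \right)} 4 = 12 \cdot 4 = 48$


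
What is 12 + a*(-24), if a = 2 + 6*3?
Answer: -468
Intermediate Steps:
a = 20 (a = 2 + 18 = 20)
12 + a*(-24) = 12 + 20*(-24) = 12 - 480 = -468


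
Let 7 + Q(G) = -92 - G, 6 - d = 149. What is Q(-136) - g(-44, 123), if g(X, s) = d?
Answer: 180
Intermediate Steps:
d = -143 (d = 6 - 1*149 = 6 - 149 = -143)
g(X, s) = -143
Q(G) = -99 - G (Q(G) = -7 + (-92 - G) = -99 - G)
Q(-136) - g(-44, 123) = (-99 - 1*(-136)) - 1*(-143) = (-99 + 136) + 143 = 37 + 143 = 180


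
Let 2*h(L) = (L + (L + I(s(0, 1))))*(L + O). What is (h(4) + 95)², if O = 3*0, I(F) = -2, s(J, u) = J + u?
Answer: 11449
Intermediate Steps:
O = 0
h(L) = L*(-2 + 2*L)/2 (h(L) = ((L + (L - 2))*(L + 0))/2 = ((L + (-2 + L))*L)/2 = ((-2 + 2*L)*L)/2 = (L*(-2 + 2*L))/2 = L*(-2 + 2*L)/2)
(h(4) + 95)² = (4*(-1 + 4) + 95)² = (4*3 + 95)² = (12 + 95)² = 107² = 11449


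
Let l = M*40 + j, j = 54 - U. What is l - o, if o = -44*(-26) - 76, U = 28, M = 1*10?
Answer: -642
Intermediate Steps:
M = 10
j = 26 (j = 54 - 1*28 = 54 - 28 = 26)
o = 1068 (o = 1144 - 76 = 1068)
l = 426 (l = 10*40 + 26 = 400 + 26 = 426)
l - o = 426 - 1*1068 = 426 - 1068 = -642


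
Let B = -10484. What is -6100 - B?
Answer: 4384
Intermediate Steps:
-6100 - B = -6100 - 1*(-10484) = -6100 + 10484 = 4384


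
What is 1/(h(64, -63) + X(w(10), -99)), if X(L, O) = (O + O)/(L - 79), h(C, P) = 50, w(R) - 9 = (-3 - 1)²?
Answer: 3/161 ≈ 0.018634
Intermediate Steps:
w(R) = 25 (w(R) = 9 + (-3 - 1)² = 9 + (-4)² = 9 + 16 = 25)
X(L, O) = 2*O/(-79 + L) (X(L, O) = (2*O)/(-79 + L) = 2*O/(-79 + L))
1/(h(64, -63) + X(w(10), -99)) = 1/(50 + 2*(-99)/(-79 + 25)) = 1/(50 + 2*(-99)/(-54)) = 1/(50 + 2*(-99)*(-1/54)) = 1/(50 + 11/3) = 1/(161/3) = 3/161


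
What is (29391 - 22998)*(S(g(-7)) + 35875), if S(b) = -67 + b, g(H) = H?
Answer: 228875793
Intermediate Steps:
(29391 - 22998)*(S(g(-7)) + 35875) = (29391 - 22998)*((-67 - 7) + 35875) = 6393*(-74 + 35875) = 6393*35801 = 228875793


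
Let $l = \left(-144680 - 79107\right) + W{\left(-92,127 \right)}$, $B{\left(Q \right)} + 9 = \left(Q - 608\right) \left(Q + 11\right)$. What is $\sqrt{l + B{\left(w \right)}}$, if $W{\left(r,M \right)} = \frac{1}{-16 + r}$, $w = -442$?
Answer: $\frac{\sqrt{74116293}}{18} \approx 478.28$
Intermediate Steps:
$B{\left(Q \right)} = -9 + \left(-608 + Q\right) \left(11 + Q\right)$ ($B{\left(Q \right)} = -9 + \left(Q - 608\right) \left(Q + 11\right) = -9 + \left(-608 + Q\right) \left(11 + Q\right)$)
$l = - \frac{24168997}{108}$ ($l = \left(-144680 - 79107\right) + \frac{1}{-16 - 92} = -223787 + \frac{1}{-108} = -223787 - \frac{1}{108} = - \frac{24168997}{108} \approx -2.2379 \cdot 10^{5}$)
$\sqrt{l + B{\left(w \right)}} = \sqrt{- \frac{24168997}{108} - \left(-257177 - 195364\right)} = \sqrt{- \frac{24168997}{108} + \left(-6697 + 195364 + 263874\right)} = \sqrt{- \frac{24168997}{108} + 452541} = \sqrt{\frac{24705431}{108}} = \frac{\sqrt{74116293}}{18}$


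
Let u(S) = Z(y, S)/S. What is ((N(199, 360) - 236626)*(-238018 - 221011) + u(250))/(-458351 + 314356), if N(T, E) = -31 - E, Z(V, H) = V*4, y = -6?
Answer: -13599709561613/17999375 ≈ -7.5557e+5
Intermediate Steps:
Z(V, H) = 4*V
u(S) = -24/S (u(S) = (4*(-6))/S = -24/S)
((N(199, 360) - 236626)*(-238018 - 221011) + u(250))/(-458351 + 314356) = (((-31 - 1*360) - 236626)*(-238018 - 221011) - 24/250)/(-458351 + 314356) = (((-31 - 360) - 236626)*(-459029) - 24*1/250)/(-143995) = ((-391 - 236626)*(-459029) - 12/125)*(-1/143995) = (-237017*(-459029) - 12/125)*(-1/143995) = (108797676493 - 12/125)*(-1/143995) = (13599709561613/125)*(-1/143995) = -13599709561613/17999375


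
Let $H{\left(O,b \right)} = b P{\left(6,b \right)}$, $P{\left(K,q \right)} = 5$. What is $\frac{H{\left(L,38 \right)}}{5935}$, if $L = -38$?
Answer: $\frac{38}{1187} \approx 0.032013$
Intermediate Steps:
$H{\left(O,b \right)} = 5 b$ ($H{\left(O,b \right)} = b 5 = 5 b$)
$\frac{H{\left(L,38 \right)}}{5935} = \frac{5 \cdot 38}{5935} = 190 \cdot \frac{1}{5935} = \frac{38}{1187}$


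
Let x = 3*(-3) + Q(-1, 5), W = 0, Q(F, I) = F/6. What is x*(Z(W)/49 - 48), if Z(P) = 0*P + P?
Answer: 440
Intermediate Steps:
Q(F, I) = F/6 (Q(F, I) = F*(⅙) = F/6)
Z(P) = P (Z(P) = 0 + P = P)
x = -55/6 (x = 3*(-3) + (⅙)*(-1) = -9 - ⅙ = -55/6 ≈ -9.1667)
x*(Z(W)/49 - 48) = -55*(0/49 - 48)/6 = -55*(0*(1/49) - 48)/6 = -55*(0 - 48)/6 = -55/6*(-48) = 440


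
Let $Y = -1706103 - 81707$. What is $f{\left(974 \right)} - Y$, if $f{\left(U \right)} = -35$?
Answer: $1787775$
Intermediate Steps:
$Y = -1787810$
$f{\left(974 \right)} - Y = -35 - -1787810 = -35 + 1787810 = 1787775$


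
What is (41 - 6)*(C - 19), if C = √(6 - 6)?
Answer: -665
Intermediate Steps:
C = 0 (C = √0 = 0)
(41 - 6)*(C - 19) = (41 - 6)*(0 - 19) = 35*(-19) = -665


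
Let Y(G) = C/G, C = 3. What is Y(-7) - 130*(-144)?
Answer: 131037/7 ≈ 18720.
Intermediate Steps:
Y(G) = 3/G
Y(-7) - 130*(-144) = 3/(-7) - 130*(-144) = 3*(-⅐) + 18720 = -3/7 + 18720 = 131037/7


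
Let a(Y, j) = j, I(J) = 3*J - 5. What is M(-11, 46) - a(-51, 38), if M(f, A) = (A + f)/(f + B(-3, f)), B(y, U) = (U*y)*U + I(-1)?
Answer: -14551/382 ≈ -38.092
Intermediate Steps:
I(J) = -5 + 3*J
B(y, U) = -8 + y*U² (B(y, U) = (U*y)*U + (-5 + 3*(-1)) = y*U² + (-5 - 3) = y*U² - 8 = -8 + y*U²)
M(f, A) = (A + f)/(-8 + f - 3*f²) (M(f, A) = (A + f)/(f + (-8 - 3*f²)) = (A + f)/(-8 + f - 3*f²))
M(-11, 46) - a(-51, 38) = (-1*46 - 1*(-11))/(8 - 1*(-11) + 3*(-11)²) - 1*38 = (-46 + 11)/(8 + 11 + 3*121) - 38 = -35/(8 + 11 + 363) - 38 = -35/382 - 38 = -14551/382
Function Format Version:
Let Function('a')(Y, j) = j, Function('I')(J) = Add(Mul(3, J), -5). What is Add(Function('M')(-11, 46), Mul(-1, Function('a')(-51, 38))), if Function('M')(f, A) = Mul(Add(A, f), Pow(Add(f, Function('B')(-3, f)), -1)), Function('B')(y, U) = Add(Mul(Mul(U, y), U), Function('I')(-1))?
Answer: Rational(-14551, 382) ≈ -38.092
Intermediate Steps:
Function('I')(J) = Add(-5, Mul(3, J))
Function('B')(y, U) = Add(-8, Mul(y, Pow(U, 2))) (Function('B')(y, U) = Add(Mul(Mul(U, y), U), Add(-5, Mul(3, -1))) = Add(Mul(y, Pow(U, 2)), Add(-5, -3)) = Add(Mul(y, Pow(U, 2)), -8) = Add(-8, Mul(y, Pow(U, 2))))
Function('M')(f, A) = Mul(Pow(Add(-8, f, Mul(-3, Pow(f, 2))), -1), Add(A, f)) (Function('M')(f, A) = Mul(Add(A, f), Pow(Add(f, Add(-8, Mul(-3, Pow(f, 2)))), -1)) = Mul(Add(A, f), Pow(Add(-8, f, Mul(-3, Pow(f, 2))), -1)) = Mul(Pow(Add(-8, f, Mul(-3, Pow(f, 2))), -1), Add(A, f)))
Add(Function('M')(-11, 46), Mul(-1, Function('a')(-51, 38))) = Add(Mul(Pow(Add(8, Mul(-1, -11), Mul(3, Pow(-11, 2))), -1), Add(Mul(-1, 46), Mul(-1, -11))), Mul(-1, 38)) = Add(Mul(Pow(Add(8, 11, Mul(3, 121)), -1), Add(-46, 11)), -38) = Add(Mul(Pow(Add(8, 11, 363), -1), -35), -38) = Add(Mul(Pow(382, -1), -35), -38) = Add(Mul(Rational(1, 382), -35), -38) = Add(Rational(-35, 382), -38) = Rational(-14551, 382)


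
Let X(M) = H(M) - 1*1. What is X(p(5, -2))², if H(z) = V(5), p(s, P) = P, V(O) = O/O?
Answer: 0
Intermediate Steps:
V(O) = 1
H(z) = 1
X(M) = 0 (X(M) = 1 - 1*1 = 1 - 1 = 0)
X(p(5, -2))² = 0² = 0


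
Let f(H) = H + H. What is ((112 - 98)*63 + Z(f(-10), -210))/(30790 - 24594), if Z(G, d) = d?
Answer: 168/1549 ≈ 0.10846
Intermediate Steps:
f(H) = 2*H
((112 - 98)*63 + Z(f(-10), -210))/(30790 - 24594) = ((112 - 98)*63 - 210)/(30790 - 24594) = (14*63 - 210)/6196 = (882 - 210)*(1/6196) = 672*(1/6196) = 168/1549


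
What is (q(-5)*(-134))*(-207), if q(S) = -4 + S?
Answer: -249642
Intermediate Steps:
(q(-5)*(-134))*(-207) = ((-4 - 5)*(-134))*(-207) = -9*(-134)*(-207) = 1206*(-207) = -249642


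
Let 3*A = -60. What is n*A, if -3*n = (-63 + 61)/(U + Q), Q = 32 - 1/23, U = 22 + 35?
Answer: -460/3069 ≈ -0.14989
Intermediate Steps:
U = 57
A = -20 (A = (⅓)*(-60) = -20)
Q = 735/23 (Q = 32 - 1*1/23 = 32 - 1/23 = 735/23 ≈ 31.957)
n = 23/3069 (n = -(-63 + 61)/(3*(57 + 735/23)) = -(-2)/(3*2046/23) = -(-2)*23/(3*2046) = -⅓*(-23/1023) = 23/3069 ≈ 0.0074943)
n*A = (23/3069)*(-20) = -460/3069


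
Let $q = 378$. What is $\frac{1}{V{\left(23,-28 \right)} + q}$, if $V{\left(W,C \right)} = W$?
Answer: $\frac{1}{401} \approx 0.0024938$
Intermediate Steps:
$\frac{1}{V{\left(23,-28 \right)} + q} = \frac{1}{23 + 378} = \frac{1}{401}$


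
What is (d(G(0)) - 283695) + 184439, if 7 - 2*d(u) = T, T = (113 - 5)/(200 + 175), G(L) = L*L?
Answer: -24813161/250 ≈ -99253.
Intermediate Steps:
G(L) = L**2
T = 36/125 (T = 108/375 = 108*(1/375) = 36/125 ≈ 0.28800)
d(u) = 839/250 (d(u) = 7/2 - 1/2*36/125 = 7/2 - 18/125 = 839/250)
(d(G(0)) - 283695) + 184439 = (839/250 - 283695) + 184439 = -70922911/250 + 184439 = -24813161/250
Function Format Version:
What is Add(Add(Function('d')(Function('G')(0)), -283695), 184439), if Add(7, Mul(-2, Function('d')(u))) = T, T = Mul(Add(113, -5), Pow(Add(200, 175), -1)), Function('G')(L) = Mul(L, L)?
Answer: Rational(-24813161, 250) ≈ -99253.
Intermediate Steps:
Function('G')(L) = Pow(L, 2)
T = Rational(36, 125) (T = Mul(108, Pow(375, -1)) = Mul(108, Rational(1, 375)) = Rational(36, 125) ≈ 0.28800)
Function('d')(u) = Rational(839, 250) (Function('d')(u) = Add(Rational(7, 2), Mul(Rational(-1, 2), Rational(36, 125))) = Add(Rational(7, 2), Rational(-18, 125)) = Rational(839, 250))
Add(Add(Function('d')(Function('G')(0)), -283695), 184439) = Add(Add(Rational(839, 250), -283695), 184439) = Add(Rational(-70922911, 250), 184439) = Rational(-24813161, 250)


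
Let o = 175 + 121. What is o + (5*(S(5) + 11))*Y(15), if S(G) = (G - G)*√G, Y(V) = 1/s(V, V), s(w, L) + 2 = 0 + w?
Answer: 3903/13 ≈ 300.23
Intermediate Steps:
s(w, L) = -2 + w (s(w, L) = -2 + (0 + w) = -2 + w)
Y(V) = 1/(-2 + V)
S(G) = 0 (S(G) = 0*√G = 0)
o = 296
o + (5*(S(5) + 11))*Y(15) = 296 + (5*(0 + 11))/(-2 + 15) = 296 + (5*11)/13 = 296 + 55*(1/13) = 296 + 55/13 = 3903/13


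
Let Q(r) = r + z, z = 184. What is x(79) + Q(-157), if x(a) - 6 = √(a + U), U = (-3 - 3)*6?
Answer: 33 + √43 ≈ 39.557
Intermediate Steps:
U = -36 (U = -6*6 = -36)
x(a) = 6 + √(-36 + a) (x(a) = 6 + √(a - 36) = 6 + √(-36 + a))
Q(r) = 184 + r (Q(r) = r + 184 = 184 + r)
x(79) + Q(-157) = (6 + √(-36 + 79)) + (184 - 157) = (6 + √43) + 27 = 33 + √43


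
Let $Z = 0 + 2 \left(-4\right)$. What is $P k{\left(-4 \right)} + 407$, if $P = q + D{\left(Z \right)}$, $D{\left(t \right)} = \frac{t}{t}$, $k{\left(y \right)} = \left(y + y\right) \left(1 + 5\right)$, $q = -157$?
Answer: $7895$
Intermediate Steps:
$Z = -8$ ($Z = 0 - 8 = -8$)
$k{\left(y \right)} = 12 y$ ($k{\left(y \right)} = 2 y 6 = 12 y$)
$D{\left(t \right)} = 1$
$P = -156$ ($P = -157 + 1 = -156$)
$P k{\left(-4 \right)} + 407 = - 156 \cdot 12 \left(-4\right) + 407 = \left(-156\right) \left(-48\right) + 407 = 7488 + 407 = 7895$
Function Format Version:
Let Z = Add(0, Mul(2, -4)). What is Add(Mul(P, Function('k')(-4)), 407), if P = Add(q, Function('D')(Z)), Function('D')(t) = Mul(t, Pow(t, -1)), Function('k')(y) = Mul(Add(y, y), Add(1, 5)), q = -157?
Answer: 7895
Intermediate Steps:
Z = -8 (Z = Add(0, -8) = -8)
Function('k')(y) = Mul(12, y) (Function('k')(y) = Mul(Mul(2, y), 6) = Mul(12, y))
Function('D')(t) = 1
P = -156 (P = Add(-157, 1) = -156)
Add(Mul(P, Function('k')(-4)), 407) = Add(Mul(-156, Mul(12, -4)), 407) = Add(Mul(-156, -48), 407) = Add(7488, 407) = 7895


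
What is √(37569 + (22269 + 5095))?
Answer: √64933 ≈ 254.82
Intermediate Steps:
√(37569 + (22269 + 5095)) = √(37569 + 27364) = √64933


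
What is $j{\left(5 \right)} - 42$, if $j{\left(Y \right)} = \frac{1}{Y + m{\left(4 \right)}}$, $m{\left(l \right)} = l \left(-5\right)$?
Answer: $- \frac{631}{15} \approx -42.067$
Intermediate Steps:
$m{\left(l \right)} = - 5 l$
$j{\left(Y \right)} = \frac{1}{-20 + Y}$ ($j{\left(Y \right)} = \frac{1}{Y - 20} = \frac{1}{-20 + Y}$)
$j{\left(5 \right)} - 42 = \frac{1}{-20 + 5} - 42 = \frac{1}{-15} - 42 = - \frac{1}{15} - 42 = - \frac{631}{15}$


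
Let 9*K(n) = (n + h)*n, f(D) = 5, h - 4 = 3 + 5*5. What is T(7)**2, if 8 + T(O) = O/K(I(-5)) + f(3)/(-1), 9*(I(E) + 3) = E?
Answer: 12454336801/67108864 ≈ 185.58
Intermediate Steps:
h = 32 (h = 4 + (3 + 5*5) = 4 + (3 + 25) = 4 + 28 = 32)
I(E) = -3 + E/9
K(n) = n*(32 + n)/9 (K(n) = ((n + 32)*n)/9 = ((32 + n)*n)/9 = (n*(32 + n))/9 = n*(32 + n)/9)
T(O) = -13 - 729*O/8192 (T(O) = -8 + (O/(((-3 + (1/9)*(-5))*(32 + (-3 + (1/9)*(-5)))/9)) + 5/(-1)) = -8 + (O/(((-3 - 5/9)*(32 + (-3 - 5/9))/9)) + 5*(-1)) = -8 + (O/(((1/9)*(-32/9)*(32 - 32/9))) - 5) = -8 + (O/(((1/9)*(-32/9)*(256/9))) - 5) = -8 + (O/(-8192/729) - 5) = -8 + (O*(-729/8192) - 5) = -8 + (-729*O/8192 - 5) = -8 + (-5 - 729*O/8192) = -13 - 729*O/8192)
T(7)**2 = (-13 - 729/8192*7)**2 = (-13 - 5103/8192)**2 = (-111599/8192)**2 = 12454336801/67108864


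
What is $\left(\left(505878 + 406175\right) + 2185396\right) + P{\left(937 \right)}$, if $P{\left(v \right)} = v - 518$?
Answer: $3097868$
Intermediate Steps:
$P{\left(v \right)} = -518 + v$
$\left(\left(505878 + 406175\right) + 2185396\right) + P{\left(937 \right)} = \left(\left(505878 + 406175\right) + 2185396\right) + \left(-518 + 937\right) = \left(912053 + 2185396\right) + 419 = 3097449 + 419 = 3097868$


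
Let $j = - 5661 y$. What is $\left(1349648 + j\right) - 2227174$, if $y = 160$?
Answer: $-1783286$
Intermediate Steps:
$j = -905760$ ($j = \left(-5661\right) 160 = -905760$)
$\left(1349648 + j\right) - 2227174 = \left(1349648 - 905760\right) - 2227174 = 443888 - 2227174 = -1783286$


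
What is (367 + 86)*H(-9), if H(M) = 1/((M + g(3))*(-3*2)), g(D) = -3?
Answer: 151/24 ≈ 6.2917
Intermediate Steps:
H(M) = 1/(18 - 6*M) (H(M) = 1/((M - 3)*(-3*2)) = 1/((-3 + M)*(-6)) = 1/(18 - 6*M))
(367 + 86)*H(-9) = (367 + 86)*(-1/(-18 + 6*(-9))) = 453*(-1/(-18 - 54)) = 453*(-1/(-72)) = 453*(-1*(-1/72)) = 453*(1/72) = 151/24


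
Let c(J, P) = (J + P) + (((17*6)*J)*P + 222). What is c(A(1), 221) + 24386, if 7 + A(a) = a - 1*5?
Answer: -223144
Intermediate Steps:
A(a) = -12 + a (A(a) = -7 + (a - 1*5) = -7 + (a - 5) = -7 + (-5 + a) = -12 + a)
c(J, P) = 222 + J + P + 102*J*P (c(J, P) = (J + P) + ((102*J)*P + 222) = (J + P) + (102*J*P + 222) = (J + P) + (222 + 102*J*P) = 222 + J + P + 102*J*P)
c(A(1), 221) + 24386 = (222 + (-12 + 1) + 221 + 102*(-12 + 1)*221) + 24386 = (222 - 11 + 221 + 102*(-11)*221) + 24386 = (222 - 11 + 221 - 247962) + 24386 = -247530 + 24386 = -223144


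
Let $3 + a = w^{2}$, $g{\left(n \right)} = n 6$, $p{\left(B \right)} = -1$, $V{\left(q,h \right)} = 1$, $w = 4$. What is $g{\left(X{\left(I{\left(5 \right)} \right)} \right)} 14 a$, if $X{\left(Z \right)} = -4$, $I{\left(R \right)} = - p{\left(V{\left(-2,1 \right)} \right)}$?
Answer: $-4368$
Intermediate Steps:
$I{\left(R \right)} = 1$ ($I{\left(R \right)} = \left(-1\right) \left(-1\right) = 1$)
$g{\left(n \right)} = 6 n$
$a = 13$ ($a = -3 + 4^{2} = -3 + 16 = 13$)
$g{\left(X{\left(I{\left(5 \right)} \right)} \right)} 14 a = 6 \left(-4\right) 14 \cdot 13 = \left(-24\right) 14 \cdot 13 = \left(-336\right) 13 = -4368$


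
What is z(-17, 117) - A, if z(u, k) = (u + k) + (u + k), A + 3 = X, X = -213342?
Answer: 213545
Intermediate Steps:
A = -213345 (A = -3 - 213342 = -213345)
z(u, k) = 2*k + 2*u (z(u, k) = (k + u) + (k + u) = 2*k + 2*u)
z(-17, 117) - A = (2*117 + 2*(-17)) - 1*(-213345) = (234 - 34) + 213345 = 200 + 213345 = 213545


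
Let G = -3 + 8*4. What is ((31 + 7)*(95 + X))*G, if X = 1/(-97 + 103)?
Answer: 314621/3 ≈ 1.0487e+5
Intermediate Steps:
X = ⅙ (X = 1/6 = ⅙ ≈ 0.16667)
G = 29 (G = -3 + 32 = 29)
((31 + 7)*(95 + X))*G = ((31 + 7)*(95 + ⅙))*29 = (38*(571/6))*29 = (10849/3)*29 = 314621/3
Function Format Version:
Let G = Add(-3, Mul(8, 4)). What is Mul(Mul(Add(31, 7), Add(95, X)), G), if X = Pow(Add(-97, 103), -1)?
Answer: Rational(314621, 3) ≈ 1.0487e+5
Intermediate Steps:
X = Rational(1, 6) (X = Pow(6, -1) = Rational(1, 6) ≈ 0.16667)
G = 29 (G = Add(-3, 32) = 29)
Mul(Mul(Add(31, 7), Add(95, X)), G) = Mul(Mul(Add(31, 7), Add(95, Rational(1, 6))), 29) = Mul(Mul(38, Rational(571, 6)), 29) = Mul(Rational(10849, 3), 29) = Rational(314621, 3)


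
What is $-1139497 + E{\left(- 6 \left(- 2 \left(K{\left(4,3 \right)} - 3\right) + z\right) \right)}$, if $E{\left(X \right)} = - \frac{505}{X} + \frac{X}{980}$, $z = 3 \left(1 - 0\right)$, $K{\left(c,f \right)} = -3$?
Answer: $- \frac{502515743}{441} \approx -1.1395 \cdot 10^{6}$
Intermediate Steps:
$z = 3$ ($z = 3 \left(1 + \left(-1 + 1\right)\right) = 3 \left(1 + 0\right) = 3 \cdot 1 = 3$)
$E{\left(X \right)} = - \frac{505}{X} + \frac{X}{980}$ ($E{\left(X \right)} = - \frac{505}{X} + X \frac{1}{980} = - \frac{505}{X} + \frac{X}{980}$)
$-1139497 + E{\left(- 6 \left(- 2 \left(K{\left(4,3 \right)} - 3\right) + z\right) \right)} = -1139497 + \left(- \frac{505}{\left(-6\right) \left(- 2 \left(-3 - 3\right) + 3\right)} + \frac{\left(-6\right) \left(- 2 \left(-3 - 3\right) + 3\right)}{980}\right) = -1139497 + \left(- \frac{505}{\left(-6\right) \left(\left(-2\right) \left(-6\right) + 3\right)} + \frac{\left(-6\right) \left(\left(-2\right) \left(-6\right) + 3\right)}{980}\right) = -1139497 + \left(- \frac{505}{\left(-6\right) \left(12 + 3\right)} + \frac{\left(-6\right) \left(12 + 3\right)}{980}\right) = -1139497 + \left(- \frac{505}{\left(-6\right) 15} + \frac{\left(-6\right) 15}{980}\right) = -1139497 + \left(- \frac{505}{-90} + \frac{1}{980} \left(-90\right)\right) = -1139497 - - \frac{2434}{441} = -1139497 + \left(\frac{101}{18} - \frac{9}{98}\right) = -1139497 + \frac{2434}{441} = - \frac{502515743}{441}$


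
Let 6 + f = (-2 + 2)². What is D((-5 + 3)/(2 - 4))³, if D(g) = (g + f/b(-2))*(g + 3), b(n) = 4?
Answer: -8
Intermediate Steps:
f = -6 (f = -6 + (-2 + 2)² = -6 + 0² = -6 + 0 = -6)
D(g) = (3 + g)*(-3/2 + g) (D(g) = (g - 6/4)*(g + 3) = (g - 6*¼)*(3 + g) = (g - 3/2)*(3 + g) = (-3/2 + g)*(3 + g) = (3 + g)*(-3/2 + g))
D((-5 + 3)/(2 - 4))³ = (-9/2 + ((-5 + 3)/(2 - 4))² + 3*((-5 + 3)/(2 - 4))/2)³ = (-9/2 + (-2/(-2))² + 3*(-2/(-2))/2)³ = (-9/2 + (-2*(-½))² + 3*(-2*(-½))/2)³ = (-9/2 + 1² + (3/2)*1)³ = (-9/2 + 1 + 3/2)³ = (-2)³ = -8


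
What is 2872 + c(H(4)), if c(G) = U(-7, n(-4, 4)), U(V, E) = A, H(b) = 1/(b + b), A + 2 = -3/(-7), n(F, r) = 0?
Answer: 20093/7 ≈ 2870.4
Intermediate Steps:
A = -11/7 (A = -2 - 3/(-7) = -2 - 3*(-1/7) = -2 + 3/7 = -11/7 ≈ -1.5714)
H(b) = 1/(2*b)
U(V, E) = -11/7
c(G) = -11/7
2872 + c(H(4)) = 2872 - 11/7 = 20093/7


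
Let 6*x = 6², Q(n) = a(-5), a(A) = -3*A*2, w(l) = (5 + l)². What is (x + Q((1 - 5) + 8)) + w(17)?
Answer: 520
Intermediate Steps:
a(A) = -6*A
Q(n) = 30 (Q(n) = -6*(-5) = 30)
x = 6 (x = (⅙)*6² = (⅙)*36 = 6)
(x + Q((1 - 5) + 8)) + w(17) = (6 + 30) + (5 + 17)² = 36 + 22² = 36 + 484 = 520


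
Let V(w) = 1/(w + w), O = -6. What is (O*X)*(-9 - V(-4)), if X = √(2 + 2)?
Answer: 213/2 ≈ 106.50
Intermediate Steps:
V(w) = 1/(2*w)
X = 2 (X = √4 = 2)
(O*X)*(-9 - V(-4)) = (-6*2)*(-9 - 1/(2*(-4))) = -12*(-9 - (-1)/(2*4)) = -12*(-9 - 1*(-⅛)) = -12*(-9 + ⅛) = -12*(-71/8) = 213/2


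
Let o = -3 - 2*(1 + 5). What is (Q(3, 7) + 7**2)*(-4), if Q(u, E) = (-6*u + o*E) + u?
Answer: 284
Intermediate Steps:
o = -15 (o = -3 - 2*6 = -3 - 1*12 = -3 - 12 = -15)
Q(u, E) = -15*E - 5*u (Q(u, E) = (-6*u - 15*E) + u = (-15*E - 6*u) + u = -15*E - 5*u)
(Q(3, 7) + 7**2)*(-4) = ((-15*7 - 5*3) + 7**2)*(-4) = ((-105 - 15) + 49)*(-4) = (-120 + 49)*(-4) = -71*(-4) = 284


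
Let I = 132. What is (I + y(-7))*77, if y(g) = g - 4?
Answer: 9317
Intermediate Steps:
y(g) = -4 + g
(I + y(-7))*77 = (132 + (-4 - 7))*77 = (132 - 11)*77 = 121*77 = 9317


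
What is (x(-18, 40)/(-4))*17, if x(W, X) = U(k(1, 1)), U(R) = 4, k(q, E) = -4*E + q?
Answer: -17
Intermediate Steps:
k(q, E) = q - 4*E
x(W, X) = 4
(x(-18, 40)/(-4))*17 = (4/(-4))*17 = (4*(-¼))*17 = -1*17 = -17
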